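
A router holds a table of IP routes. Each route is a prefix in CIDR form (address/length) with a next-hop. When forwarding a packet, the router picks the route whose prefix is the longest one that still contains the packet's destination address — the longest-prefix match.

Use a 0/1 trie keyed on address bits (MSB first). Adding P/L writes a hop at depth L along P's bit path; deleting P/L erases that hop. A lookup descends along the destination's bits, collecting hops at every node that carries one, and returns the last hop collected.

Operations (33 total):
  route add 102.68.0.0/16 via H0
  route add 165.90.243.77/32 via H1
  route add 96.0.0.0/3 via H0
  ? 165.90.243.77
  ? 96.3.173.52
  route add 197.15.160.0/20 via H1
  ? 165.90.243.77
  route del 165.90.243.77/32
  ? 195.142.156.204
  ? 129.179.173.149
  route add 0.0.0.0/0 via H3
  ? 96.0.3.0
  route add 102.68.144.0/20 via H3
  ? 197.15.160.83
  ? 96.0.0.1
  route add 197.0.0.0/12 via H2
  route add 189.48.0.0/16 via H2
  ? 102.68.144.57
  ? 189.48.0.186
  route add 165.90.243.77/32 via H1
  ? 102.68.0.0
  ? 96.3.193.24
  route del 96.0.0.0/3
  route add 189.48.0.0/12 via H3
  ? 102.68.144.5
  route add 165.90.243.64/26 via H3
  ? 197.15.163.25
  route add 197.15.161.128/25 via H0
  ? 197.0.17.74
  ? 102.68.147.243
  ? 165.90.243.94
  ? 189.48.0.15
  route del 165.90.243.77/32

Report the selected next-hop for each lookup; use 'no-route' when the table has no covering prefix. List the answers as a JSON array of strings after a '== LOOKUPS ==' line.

Trace:
  add 102.68.0.0/16 -> H0 at depth 16
  add 165.90.243.77/32 -> H1 at depth 32
  add 96.0.0.0/3 -> H0 at depth 3
  Q 165.90.243.77: descend 10100101010110101111001101001101 ; hops seen [H1] ; pick H1
  Q 96.3.173.52: descend 01100 ; hops seen [H0] ; pick H0
  add 197.15.160.0/20 -> H1 at depth 20
  Q 165.90.243.77: descend 10100101010110101111001101001101 ; hops seen [H1] ; pick H1
  - 165.90.243.77/32 clear@32
  Q 195.142.156.204: descend 11000 ; hops seen [∅] ; pick no-route
  Q 129.179.173.149: descend 10 ; hops seen [∅] ; pick no-route
  add 0.0.0.0/0 -> H3 at depth 0
  Q 96.0.3.0: descend 01100 ; hops seen [H3,H0] ; pick H0
  add 102.68.144.0/20 -> H3 at depth 20
  Q 197.15.160.83: descend 11000101000011111010 ; hops seen [H3,H1] ; pick H1
  Q 96.0.0.1: descend 01100 ; hops seen [H3,H0] ; pick H0
  add 197.0.0.0/12 -> H2 at depth 12
  add 189.48.0.0/16 -> H2 at depth 16
  Q 102.68.144.57: descend 01100110010001001001 ; hops seen [H3,H0,H0,H3] ; pick H3
  Q 189.48.0.186: descend 1011110100110000 ; hops seen [H3,H2] ; pick H2
  add 165.90.243.77/32 -> H1 at depth 32
  Q 102.68.0.0: descend 0110011001000100 ; hops seen [H3,H0,H0] ; pick H0
  Q 96.3.193.24: descend 01100 ; hops seen [H3,H0] ; pick H0
  - 96.0.0.0/3 clear@3
  add 189.48.0.0/12 -> H3 at depth 12
  Q 102.68.144.5: descend 01100110010001001001 ; hops seen [H3,H0,H3] ; pick H3
  add 165.90.243.64/26 -> H3 at depth 26
  Q 197.15.163.25: descend 11000101000011111010 ; hops seen [H3,H2,H1] ; pick H1
  add 197.15.161.128/25 -> H0 at depth 25
  Q 197.0.17.74: descend 110001010000 ; hops seen [H3,H2] ; pick H2
  Q 102.68.147.243: descend 01100110010001001001 ; hops seen [H3,H0,H3] ; pick H3
  Q 165.90.243.94: descend 101001010101101011110011010 ; hops seen [H3,H3] ; pick H3
  Q 189.48.0.15: descend 1011110100110000 ; hops seen [H3,H3,H2] ; pick H2
  - 165.90.243.77/32 clear@32

== LOOKUPS ==
["H1","H0","H1","no-route","no-route","H0","H1","H0","H3","H2","H0","H0","H3","H1","H2","H3","H3","H2"]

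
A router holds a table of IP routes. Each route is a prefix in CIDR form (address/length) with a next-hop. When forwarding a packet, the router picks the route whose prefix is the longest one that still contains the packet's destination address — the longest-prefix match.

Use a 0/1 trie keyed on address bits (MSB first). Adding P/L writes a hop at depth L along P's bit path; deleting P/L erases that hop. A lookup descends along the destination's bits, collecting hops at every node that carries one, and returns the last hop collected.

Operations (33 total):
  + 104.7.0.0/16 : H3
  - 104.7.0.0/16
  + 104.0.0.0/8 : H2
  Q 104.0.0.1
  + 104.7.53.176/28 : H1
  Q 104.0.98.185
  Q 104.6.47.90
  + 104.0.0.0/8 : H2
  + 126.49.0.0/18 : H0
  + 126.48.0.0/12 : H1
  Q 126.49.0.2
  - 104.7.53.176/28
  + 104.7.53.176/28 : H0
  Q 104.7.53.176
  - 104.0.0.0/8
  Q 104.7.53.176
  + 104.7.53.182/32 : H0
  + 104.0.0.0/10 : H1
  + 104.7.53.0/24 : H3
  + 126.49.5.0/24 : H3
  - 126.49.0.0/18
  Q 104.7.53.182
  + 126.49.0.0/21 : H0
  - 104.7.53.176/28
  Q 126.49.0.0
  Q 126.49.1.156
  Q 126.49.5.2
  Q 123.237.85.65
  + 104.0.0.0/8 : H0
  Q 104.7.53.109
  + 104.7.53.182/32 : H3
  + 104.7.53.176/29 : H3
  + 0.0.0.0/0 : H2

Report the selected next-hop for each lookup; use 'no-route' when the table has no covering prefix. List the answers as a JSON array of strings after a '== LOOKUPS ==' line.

Process each operation:
  add 104.7.0.0/16 -> H3 at depth 16
  - 104.7.0.0/16 clear@16
  add 104.0.0.0/8 -> H2 at depth 8
  Q 104.0.0.1: descend 0110100000000 ; hops seen [H2] ; pick H2
  add 104.7.53.176/28 -> H1 at depth 28
  Q 104.0.98.185: descend 0110100000000 ; hops seen [H2] ; pick H2
  Q 104.6.47.90: descend 011010000000011 ; hops seen [H2] ; pick H2
  add 104.0.0.0/8 -> H2 at depth 8
  add 126.49.0.0/18 -> H0 at depth 18
  add 126.48.0.0/12 -> H1 at depth 12
  Q 126.49.0.2: descend 011111100011000100 ; hops seen [H1,H0] ; pick H0
  - 104.7.53.176/28 clear@28
  add 104.7.53.176/28 -> H0 at depth 28
  Q 104.7.53.176: descend 0110100000000111001101011011 ; hops seen [H2,H0] ; pick H0
  - 104.0.0.0/8 clear@8
  Q 104.7.53.176: descend 0110100000000111001101011011 ; hops seen [H0] ; pick H0
  add 104.7.53.182/32 -> H0 at depth 32
  add 104.0.0.0/10 -> H1 at depth 10
  add 104.7.53.0/24 -> H3 at depth 24
  add 126.49.5.0/24 -> H3 at depth 24
  - 126.49.0.0/18 clear@18
  Q 104.7.53.182: descend 01101000000001110011010110110110 ; hops seen [H1,H3,H0,H0] ; pick H0
  add 126.49.0.0/21 -> H0 at depth 21
  - 104.7.53.176/28 clear@28
  Q 126.49.0.0: descend 011111100011000100000 ; hops seen [H1,H0] ; pick H0
  Q 126.49.1.156: descend 011111100011000100000 ; hops seen [H1,H0] ; pick H0
  Q 126.49.5.2: descend 011111100011000100000101 ; hops seen [H1,H0,H3] ; pick H3
  Q 123.237.85.65: descend 01111 ; hops seen [∅] ; pick no-route
  add 104.0.0.0/8 -> H0 at depth 8
  Q 104.7.53.109: descend 011010000000011100110101 ; hops seen [H0,H1,H3] ; pick H3
  add 104.7.53.182/32 -> H3 at depth 32
  add 104.7.53.176/29 -> H3 at depth 29
  add 0.0.0.0/0 -> H2 at depth 0

== LOOKUPS ==
["H2","H2","H2","H0","H0","H0","H0","H0","H0","H3","no-route","H3"]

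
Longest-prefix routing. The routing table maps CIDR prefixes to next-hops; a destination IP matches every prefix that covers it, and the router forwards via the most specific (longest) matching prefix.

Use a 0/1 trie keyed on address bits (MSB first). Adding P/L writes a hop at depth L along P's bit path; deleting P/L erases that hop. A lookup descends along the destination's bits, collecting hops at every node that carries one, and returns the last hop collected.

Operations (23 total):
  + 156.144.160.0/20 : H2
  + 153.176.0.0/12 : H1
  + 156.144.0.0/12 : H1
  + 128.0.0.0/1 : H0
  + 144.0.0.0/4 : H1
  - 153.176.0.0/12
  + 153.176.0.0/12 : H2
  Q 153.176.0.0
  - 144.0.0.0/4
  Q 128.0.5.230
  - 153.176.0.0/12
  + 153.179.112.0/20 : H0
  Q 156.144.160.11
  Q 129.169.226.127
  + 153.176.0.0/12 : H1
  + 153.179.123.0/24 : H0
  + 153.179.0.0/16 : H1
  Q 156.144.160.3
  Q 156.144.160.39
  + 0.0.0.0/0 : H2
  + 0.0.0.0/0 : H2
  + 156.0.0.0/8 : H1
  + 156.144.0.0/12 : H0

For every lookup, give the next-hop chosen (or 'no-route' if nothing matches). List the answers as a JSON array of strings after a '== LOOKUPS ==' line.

Process each operation:
  + 156.144.160.0/20 (H2) depth=20
  + 153.176.0.0/12 (H1) depth=12
  + 156.144.0.0/12 (H1) depth=12
  + 128.0.0.0/1 (H0) depth=1
  + 144.0.0.0/4 (H1) depth=4
  del 153.176.0.0/12 (clear depth 12)
  + 153.176.0.0/12 (H2) depth=12
  lookup 153.176.0.0: bits 100110011011 walk d0:-→d1:H0→d2:-→d3:-→d4:H1→d5:-→d6:-→d7:-→d8:-→d9:-→d10:-→d11:-→d12:H2 -> H2
  del 144.0.0.0/4 (clear depth 4)
  lookup 128.0.5.230: bits 100 walk d0:-→d1:H0→d2:-→d3:- -> H0
  del 153.176.0.0/12 (clear depth 12)
  + 153.179.112.0/20 (H0) depth=20
  lookup 156.144.160.11: bits 10011100100100001010 walk d0:-→d1:H0→d2:-→d3:-→d4:-→d5:-→d6:-→d7:-→d8:-→d9:-→d10:-→d11:-→d12:H1→d13:-→d14:-→d15:-→d16:-→d17:-→d18:-→d19:-→d20:H2 -> H2
  lookup 129.169.226.127: bits 100 walk d0:-→d1:H0→d2:-→d3:- -> H0
  + 153.176.0.0/12 (H1) depth=12
  + 153.179.123.0/24 (H0) depth=24
  + 153.179.0.0/16 (H1) depth=16
  lookup 156.144.160.3: bits 10011100100100001010 walk d0:-→d1:H0→d2:-→d3:-→d4:-→d5:-→d6:-→d7:-→d8:-→d9:-→d10:-→d11:-→d12:H1→d13:-→d14:-→d15:-→d16:-→d17:-→d18:-→d19:-→d20:H2 -> H2
  lookup 156.144.160.39: bits 10011100100100001010 walk d0:-→d1:H0→d2:-→d3:-→d4:-→d5:-→d6:-→d7:-→d8:-→d9:-→d10:-→d11:-→d12:H1→d13:-→d14:-→d15:-→d16:-→d17:-→d18:-→d19:-→d20:H2 -> H2
  + 0.0.0.0/0 (H2) depth=0
  + 0.0.0.0/0 (H2) depth=0
  + 156.0.0.0/8 (H1) depth=8
  + 156.144.0.0/12 (H0) depth=12

== LOOKUPS ==
["H2","H0","H2","H0","H2","H2"]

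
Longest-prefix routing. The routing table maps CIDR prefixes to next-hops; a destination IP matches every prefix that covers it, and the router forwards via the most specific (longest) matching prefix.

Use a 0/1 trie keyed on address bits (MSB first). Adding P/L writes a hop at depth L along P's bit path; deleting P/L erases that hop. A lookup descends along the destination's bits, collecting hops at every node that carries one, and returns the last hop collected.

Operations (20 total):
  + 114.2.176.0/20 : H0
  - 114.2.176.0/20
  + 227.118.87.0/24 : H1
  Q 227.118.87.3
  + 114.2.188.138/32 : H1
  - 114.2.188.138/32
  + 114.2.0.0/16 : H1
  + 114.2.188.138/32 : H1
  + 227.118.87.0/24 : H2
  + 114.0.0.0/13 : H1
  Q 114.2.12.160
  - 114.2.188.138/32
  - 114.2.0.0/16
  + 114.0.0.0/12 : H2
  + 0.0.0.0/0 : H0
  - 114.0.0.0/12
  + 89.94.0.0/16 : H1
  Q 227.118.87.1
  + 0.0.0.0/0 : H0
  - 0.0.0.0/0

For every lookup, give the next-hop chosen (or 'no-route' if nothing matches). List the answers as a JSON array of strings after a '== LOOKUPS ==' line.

Trace:
  add 114.2.176.0/20 -> H0 at depth 20
  - 114.2.176.0/20 clear@20
  add 227.118.87.0/24 -> H1 at depth 24
  lookup 227.118.87.3: bits 111000110111011001010111 walk d0:-→d1:-→d2:-→d3:-→d4:-→d5:-→d6:-→d7:-→d8:-→d9:-→d10:-→d11:-→d12:-→d13:-→d14:-→d15:-→d16:-→d17:-→d18:-→d19:-→d20:-→d21:-→d22:-→d23:-→d24:H1 -> H1
  add 114.2.188.138/32 -> H1 at depth 32
  - 114.2.188.138/32 clear@32
  add 114.2.0.0/16 -> H1 at depth 16
  add 114.2.188.138/32 -> H1 at depth 32
  add 227.118.87.0/24 -> H2 at depth 24
  add 114.0.0.0/13 -> H1 at depth 13
  lookup 114.2.12.160: bits 0111001000000010 walk d0:-→d1:-→d2:-→d3:-→d4:-→d5:-→d6:-→d7:-→d8:-→d9:-→d10:-→d11:-→d12:-→d13:H1→d14:-→d15:-→d16:H1 -> H1
  - 114.2.188.138/32 clear@32
  - 114.2.0.0/16 clear@16
  add 114.0.0.0/12 -> H2 at depth 12
  add 0.0.0.0/0 -> H0 at depth 0
  - 114.0.0.0/12 clear@12
  add 89.94.0.0/16 -> H1 at depth 16
  lookup 227.118.87.1: bits 111000110111011001010111 walk d0:H0→d1:-→d2:-→d3:-→d4:-→d5:-→d6:-→d7:-→d8:-→d9:-→d10:-→d11:-→d12:-→d13:-→d14:-→d15:-→d16:-→d17:-→d18:-→d19:-→d20:-→d21:-→d22:-→d23:-→d24:H2 -> H2
  add 0.0.0.0/0 -> H0 at depth 0
  - 0.0.0.0/0 clear@0

== LOOKUPS ==
["H1","H1","H2"]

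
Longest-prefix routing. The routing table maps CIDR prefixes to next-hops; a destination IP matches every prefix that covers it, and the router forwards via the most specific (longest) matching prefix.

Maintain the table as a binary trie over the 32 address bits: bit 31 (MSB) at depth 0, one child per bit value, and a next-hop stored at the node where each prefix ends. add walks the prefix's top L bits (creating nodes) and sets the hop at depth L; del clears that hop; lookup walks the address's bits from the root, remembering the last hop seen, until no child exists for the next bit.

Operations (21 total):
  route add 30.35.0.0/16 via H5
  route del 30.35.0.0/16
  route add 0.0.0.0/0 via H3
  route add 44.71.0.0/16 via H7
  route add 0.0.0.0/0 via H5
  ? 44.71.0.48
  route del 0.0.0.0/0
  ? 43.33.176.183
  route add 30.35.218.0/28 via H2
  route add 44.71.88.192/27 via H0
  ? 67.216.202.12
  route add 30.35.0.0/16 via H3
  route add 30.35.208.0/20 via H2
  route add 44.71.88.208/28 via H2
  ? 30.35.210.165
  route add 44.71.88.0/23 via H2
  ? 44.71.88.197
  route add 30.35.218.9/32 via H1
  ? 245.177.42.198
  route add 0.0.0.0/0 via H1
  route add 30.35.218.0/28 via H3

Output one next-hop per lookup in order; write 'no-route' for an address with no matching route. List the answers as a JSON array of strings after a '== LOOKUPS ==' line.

Apply in order:
  + 30.35.0.0/16 (H5) depth=16
  del 30.35.0.0/16 (clear depth 16)
  + 0.0.0.0/0 (H3) depth=0
  + 44.71.0.0/16 (H7) depth=16
  + 0.0.0.0/0 (H5) depth=0
  lookup 44.71.0.48: bits 0010110001000111 walk d0:H5→d1:-→d2:-→d3:-→d4:-→d5:-→d6:-→d7:-→d8:-→d9:-→d10:-→d11:-→d12:-→d13:-→d14:-→d15:-→d16:H7 -> H7
  del 0.0.0.0/0 (clear depth 0)
  lookup 43.33.176.183: bits 00101 walk d0:-→d1:-→d2:-→d3:-→d4:-→d5:- -> no-route
  + 30.35.218.0/28 (H2) depth=28
  + 44.71.88.192/27 (H0) depth=27
  lookup 67.216.202.12: bits 0 walk d0:-→d1:- -> no-route
  + 30.35.0.0/16 (H3) depth=16
  + 30.35.208.0/20 (H2) depth=20
  + 44.71.88.208/28 (H2) depth=28
  lookup 30.35.210.165: bits 00011110001000111101 walk d0:-→d1:-→d2:-→d3:-→d4:-→d5:-→d6:-→d7:-→d8:-→d9:-→d10:-→d11:-→d12:-→d13:-→d14:-→d15:-→d16:H3→d17:-→d18:-→d19:-→d20:H2 -> H2
  + 44.71.88.0/23 (H2) depth=23
  lookup 44.71.88.197: bits 001011000100011101011000110 walk d0:-→d1:-→d2:-→d3:-→d4:-→d5:-→d6:-→d7:-→d8:-→d9:-→d10:-→d11:-→d12:-→d13:-→d14:-→d15:-→d16:H7→d17:-→d18:-→d19:-→d20:-→d21:-→d22:-→d23:H2→d24:-→d25:-→d26:-→d27:H0 -> H0
  + 30.35.218.9/32 (H1) depth=32
  lookup 245.177.42.198: bits ε walk d0:- -> no-route
  + 0.0.0.0/0 (H1) depth=0
  + 30.35.218.0/28 (H3) depth=28

== LOOKUPS ==
["H7","no-route","no-route","H2","H0","no-route"]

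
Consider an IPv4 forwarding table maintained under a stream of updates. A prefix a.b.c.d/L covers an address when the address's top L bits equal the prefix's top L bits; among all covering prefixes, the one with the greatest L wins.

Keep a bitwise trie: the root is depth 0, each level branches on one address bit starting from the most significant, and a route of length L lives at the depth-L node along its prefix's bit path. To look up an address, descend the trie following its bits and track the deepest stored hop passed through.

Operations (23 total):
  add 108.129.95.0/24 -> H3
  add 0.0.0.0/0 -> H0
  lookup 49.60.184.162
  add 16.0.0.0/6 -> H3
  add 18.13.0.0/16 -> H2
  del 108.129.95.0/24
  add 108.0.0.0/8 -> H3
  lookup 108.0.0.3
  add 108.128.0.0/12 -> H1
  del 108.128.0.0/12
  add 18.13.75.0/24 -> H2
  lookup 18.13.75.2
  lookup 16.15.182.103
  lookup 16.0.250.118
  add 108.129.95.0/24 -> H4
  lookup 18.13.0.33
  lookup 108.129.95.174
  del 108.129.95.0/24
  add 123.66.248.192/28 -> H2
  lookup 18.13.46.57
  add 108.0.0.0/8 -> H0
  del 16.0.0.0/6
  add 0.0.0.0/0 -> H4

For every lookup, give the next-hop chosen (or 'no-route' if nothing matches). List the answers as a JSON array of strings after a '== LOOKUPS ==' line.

Apply in order:
  add 108.129.95.0/24 -> H3 at depth 24
  add 0.0.0.0/0 -> H0 at depth 0
  Q 49.60.184.162: descend 0 ; hops seen [H0] ; pick H0
  add 16.0.0.0/6 -> H3 at depth 6
  add 18.13.0.0/16 -> H2 at depth 16
  del 108.129.95.0/24 (clear depth 24)
  add 108.0.0.0/8 -> H3 at depth 8
  Q 108.0.0.3: descend 01101100 ; hops seen [H0,H3] ; pick H3
  add 108.128.0.0/12 -> H1 at depth 12
  del 108.128.0.0/12 (clear depth 12)
  add 18.13.75.0/24 -> H2 at depth 24
  Q 18.13.75.2: descend 000100100000110101001011 ; hops seen [H0,H3,H2,H2] ; pick H2
  Q 16.15.182.103: descend 000100 ; hops seen [H0,H3] ; pick H3
  Q 16.0.250.118: descend 000100 ; hops seen [H0,H3] ; pick H3
  add 108.129.95.0/24 -> H4 at depth 24
  Q 18.13.0.33: descend 00010010000011010 ; hops seen [H0,H3,H2] ; pick H2
  Q 108.129.95.174: descend 011011001000000101011111 ; hops seen [H0,H3,H4] ; pick H4
  del 108.129.95.0/24 (clear depth 24)
  add 123.66.248.192/28 -> H2 at depth 28
  Q 18.13.46.57: descend 00010010000011010 ; hops seen [H0,H3,H2] ; pick H2
  add 108.0.0.0/8 -> H0 at depth 8
  del 16.0.0.0/6 (clear depth 6)
  add 0.0.0.0/0 -> H4 at depth 0

== LOOKUPS ==
["H0","H3","H2","H3","H3","H2","H4","H2"]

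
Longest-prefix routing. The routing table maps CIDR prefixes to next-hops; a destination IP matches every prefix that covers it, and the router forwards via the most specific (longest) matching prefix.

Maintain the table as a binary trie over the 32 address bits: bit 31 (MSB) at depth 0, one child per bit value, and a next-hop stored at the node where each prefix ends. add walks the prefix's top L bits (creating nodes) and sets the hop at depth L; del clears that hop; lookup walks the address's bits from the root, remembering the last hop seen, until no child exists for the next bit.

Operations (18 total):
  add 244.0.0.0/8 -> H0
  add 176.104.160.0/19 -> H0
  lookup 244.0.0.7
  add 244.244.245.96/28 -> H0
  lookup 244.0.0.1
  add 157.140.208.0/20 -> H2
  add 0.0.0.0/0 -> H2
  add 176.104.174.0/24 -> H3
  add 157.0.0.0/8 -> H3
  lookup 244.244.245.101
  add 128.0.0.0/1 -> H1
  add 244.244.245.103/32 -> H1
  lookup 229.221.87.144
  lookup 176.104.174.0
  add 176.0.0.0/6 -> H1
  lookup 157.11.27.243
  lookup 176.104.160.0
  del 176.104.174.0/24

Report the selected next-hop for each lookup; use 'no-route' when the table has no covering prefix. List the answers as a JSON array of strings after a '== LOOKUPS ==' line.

Process each operation:
  + 244.0.0.0/8 (H0) depth=8
  + 176.104.160.0/19 (H0) depth=19
  Q 244.0.0.7: descend 11110100 ; hops seen [H0] ; pick H0
  + 244.244.245.96/28 (H0) depth=28
  Q 244.0.0.1: descend 11110100 ; hops seen [H0] ; pick H0
  + 157.140.208.0/20 (H2) depth=20
  + 0.0.0.0/0 (H2) depth=0
  + 176.104.174.0/24 (H3) depth=24
  + 157.0.0.0/8 (H3) depth=8
  Q 244.244.245.101: descend 1111010011110100111101010110 ; hops seen [H2,H0,H0] ; pick H0
  + 128.0.0.0/1 (H1) depth=1
  + 244.244.245.103/32 (H1) depth=32
  Q 229.221.87.144: descend 111 ; hops seen [H2,H1] ; pick H1
  Q 176.104.174.0: descend 101100000110100010101110 ; hops seen [H2,H1,H0,H3] ; pick H3
  + 176.0.0.0/6 (H1) depth=6
  Q 157.11.27.243: descend 10011101 ; hops seen [H2,H1,H3] ; pick H3
  Q 176.104.160.0: descend 10110000011010001010 ; hops seen [H2,H1,H1,H0] ; pick H0
  - 176.104.174.0/24 clear@24

== LOOKUPS ==
["H0","H0","H0","H1","H3","H3","H0"]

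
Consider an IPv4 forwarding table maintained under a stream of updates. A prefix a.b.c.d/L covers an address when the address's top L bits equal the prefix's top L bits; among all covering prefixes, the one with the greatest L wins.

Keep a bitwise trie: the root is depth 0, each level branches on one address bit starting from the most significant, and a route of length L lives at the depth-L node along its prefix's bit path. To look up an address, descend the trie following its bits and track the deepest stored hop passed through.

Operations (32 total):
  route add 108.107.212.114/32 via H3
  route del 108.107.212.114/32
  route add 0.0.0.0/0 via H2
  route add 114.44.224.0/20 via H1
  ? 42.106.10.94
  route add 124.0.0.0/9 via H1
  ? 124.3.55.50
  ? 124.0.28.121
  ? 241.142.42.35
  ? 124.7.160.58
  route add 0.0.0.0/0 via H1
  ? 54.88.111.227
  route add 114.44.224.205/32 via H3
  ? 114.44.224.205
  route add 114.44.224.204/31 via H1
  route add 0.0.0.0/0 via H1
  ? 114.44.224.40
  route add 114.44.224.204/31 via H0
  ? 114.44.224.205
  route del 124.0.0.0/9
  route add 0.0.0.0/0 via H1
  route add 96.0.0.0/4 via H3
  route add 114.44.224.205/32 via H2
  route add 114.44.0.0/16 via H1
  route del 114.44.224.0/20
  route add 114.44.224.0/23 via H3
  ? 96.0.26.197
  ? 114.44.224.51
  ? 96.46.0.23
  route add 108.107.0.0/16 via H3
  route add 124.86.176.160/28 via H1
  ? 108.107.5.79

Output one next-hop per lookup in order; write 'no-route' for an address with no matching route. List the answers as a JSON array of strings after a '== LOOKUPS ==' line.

Apply in order:
  + 108.107.212.114/32 (H3) depth=32
  - 108.107.212.114/32 clear@32
  + 0.0.0.0/0 (H2) depth=0
  + 114.44.224.0/20 (H1) depth=20
  Q 42.106.10.94: descend 0 ; hops seen [H2] ; pick H2
  + 124.0.0.0/9 (H1) depth=9
  Q 124.3.55.50: descend 011111000 ; hops seen [H2,H1] ; pick H1
  Q 124.0.28.121: descend 011111000 ; hops seen [H2,H1] ; pick H1
  Q 241.142.42.35: descend ε ; hops seen [H2] ; pick H2
  Q 124.7.160.58: descend 011111000 ; hops seen [H2,H1] ; pick H1
  + 0.0.0.0/0 (H1) depth=0
  Q 54.88.111.227: descend 0 ; hops seen [H1] ; pick H1
  + 114.44.224.205/32 (H3) depth=32
  Q 114.44.224.205: descend 01110010001011001110000011001101 ; hops seen [H1,H1,H3] ; pick H3
  + 114.44.224.204/31 (H1) depth=31
  + 0.0.0.0/0 (H1) depth=0
  Q 114.44.224.40: descend 011100100010110011100000 ; hops seen [H1,H1] ; pick H1
  + 114.44.224.204/31 (H0) depth=31
  Q 114.44.224.205: descend 01110010001011001110000011001101 ; hops seen [H1,H1,H0,H3] ; pick H3
  - 124.0.0.0/9 clear@9
  + 0.0.0.0/0 (H1) depth=0
  + 96.0.0.0/4 (H3) depth=4
  + 114.44.224.205/32 (H2) depth=32
  + 114.44.0.0/16 (H1) depth=16
  - 114.44.224.0/20 clear@20
  + 114.44.224.0/23 (H3) depth=23
  Q 96.0.26.197: descend 0110 ; hops seen [H1,H3] ; pick H3
  Q 114.44.224.51: descend 011100100010110011100000 ; hops seen [H1,H1,H3] ; pick H3
  Q 96.46.0.23: descend 0110 ; hops seen [H1,H3] ; pick H3
  + 108.107.0.0/16 (H3) depth=16
  + 124.86.176.160/28 (H1) depth=28
  Q 108.107.5.79: descend 0110110001101011 ; hops seen [H1,H3,H3] ; pick H3

== LOOKUPS ==
["H2","H1","H1","H2","H1","H1","H3","H1","H3","H3","H3","H3","H3"]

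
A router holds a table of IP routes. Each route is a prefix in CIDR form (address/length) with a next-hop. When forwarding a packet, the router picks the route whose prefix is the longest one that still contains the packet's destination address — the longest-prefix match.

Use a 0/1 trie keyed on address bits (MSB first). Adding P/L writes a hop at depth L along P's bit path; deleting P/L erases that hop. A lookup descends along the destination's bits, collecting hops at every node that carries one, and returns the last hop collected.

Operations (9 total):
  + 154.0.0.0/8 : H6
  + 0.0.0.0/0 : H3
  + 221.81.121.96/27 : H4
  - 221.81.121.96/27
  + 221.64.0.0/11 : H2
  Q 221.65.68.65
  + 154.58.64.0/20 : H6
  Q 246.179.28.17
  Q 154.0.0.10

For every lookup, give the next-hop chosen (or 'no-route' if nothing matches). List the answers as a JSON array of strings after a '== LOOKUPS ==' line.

Process each operation:
  add 154.0.0.0/8 -> H6 at depth 8
  add 0.0.0.0/0 -> H3 at depth 0
  add 221.81.121.96/27 -> H4 at depth 27
  - 221.81.121.96/27 clear@27
  add 221.64.0.0/11 -> H2 at depth 11
  lookup 221.65.68.65: bits 11011101010 walk d0:H3→d1:-→d2:-→d3:-→d4:-→d5:-→d6:-→d7:-→d8:-→d9:-→d10:-→d11:H2 -> H2
  add 154.58.64.0/20 -> H6 at depth 20
  lookup 246.179.28.17: bits 11 walk d0:H3→d1:-→d2:- -> H3
  lookup 154.0.0.10: bits 1001101000 walk d0:H3→d1:-→d2:-→d3:-→d4:-→d5:-→d6:-→d7:-→d8:H6→d9:-→d10:- -> H6

== LOOKUPS ==
["H2","H3","H6"]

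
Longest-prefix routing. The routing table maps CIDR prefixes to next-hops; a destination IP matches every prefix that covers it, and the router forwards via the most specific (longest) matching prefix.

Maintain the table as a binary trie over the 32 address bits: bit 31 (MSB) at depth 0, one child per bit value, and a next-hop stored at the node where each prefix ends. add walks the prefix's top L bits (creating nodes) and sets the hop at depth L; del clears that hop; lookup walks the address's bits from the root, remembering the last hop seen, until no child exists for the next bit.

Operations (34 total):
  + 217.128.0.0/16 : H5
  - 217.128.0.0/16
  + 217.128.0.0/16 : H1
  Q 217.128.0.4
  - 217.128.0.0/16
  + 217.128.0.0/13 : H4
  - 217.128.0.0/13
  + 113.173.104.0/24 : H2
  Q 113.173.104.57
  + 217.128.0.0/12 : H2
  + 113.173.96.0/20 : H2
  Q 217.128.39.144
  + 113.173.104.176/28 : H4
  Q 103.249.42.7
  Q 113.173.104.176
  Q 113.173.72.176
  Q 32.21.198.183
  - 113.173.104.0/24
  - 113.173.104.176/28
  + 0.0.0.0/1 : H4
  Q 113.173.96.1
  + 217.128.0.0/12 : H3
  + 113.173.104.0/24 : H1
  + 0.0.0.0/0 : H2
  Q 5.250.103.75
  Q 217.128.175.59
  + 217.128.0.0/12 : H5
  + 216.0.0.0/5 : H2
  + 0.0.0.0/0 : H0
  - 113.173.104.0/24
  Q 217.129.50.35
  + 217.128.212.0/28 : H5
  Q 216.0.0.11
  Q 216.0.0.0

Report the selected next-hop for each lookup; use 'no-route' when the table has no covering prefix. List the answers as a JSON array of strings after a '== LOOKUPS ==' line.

Trace:
  + 217.128.0.0/16 (H5) depth=16
  del 217.128.0.0/16 (clear depth 16)
  + 217.128.0.0/16 (H1) depth=16
  lookup 217.128.0.4: bits 1101100110000000 walk d0:-→d1:-→d2:-→d3:-→d4:-→d5:-→d6:-→d7:-→d8:-→d9:-→d10:-→d11:-→d12:-→d13:-→d14:-→d15:-→d16:H1 -> H1
  del 217.128.0.0/16 (clear depth 16)
  + 217.128.0.0/13 (H4) depth=13
  del 217.128.0.0/13 (clear depth 13)
  + 113.173.104.0/24 (H2) depth=24
  lookup 113.173.104.57: bits 011100011010110101101000 walk d0:-→d1:-→d2:-→d3:-→d4:-→d5:-→d6:-→d7:-→d8:-→d9:-→d10:-→d11:-→d12:-→d13:-→d14:-→d15:-→d16:-→d17:-→d18:-→d19:-→d20:-→d21:-→d22:-→d23:-→d24:H2 -> H2
  + 217.128.0.0/12 (H2) depth=12
  + 113.173.96.0/20 (H2) depth=20
  lookup 217.128.39.144: bits 1101100110000000 walk d0:-→d1:-→d2:-→d3:-→d4:-→d5:-→d6:-→d7:-→d8:-→d9:-→d10:-→d11:-→d12:H2→d13:-→d14:-→d15:-→d16:- -> H2
  + 113.173.104.176/28 (H4) depth=28
  lookup 103.249.42.7: bits 011 walk d0:-→d1:-→d2:-→d3:- -> no-route
  lookup 113.173.104.176: bits 0111000110101101011010001011 walk d0:-→d1:-→d2:-→d3:-→d4:-→d5:-→d6:-→d7:-→d8:-→d9:-→d10:-→d11:-→d12:-→d13:-→d14:-→d15:-→d16:-→d17:-→d18:-→d19:-→d20:H2→d21:-→d22:-→d23:-→d24:H2→d25:-→d26:-→d27:-→d28:H4 -> H4
  lookup 113.173.72.176: bits 011100011010110101 walk d0:-→d1:-→d2:-→d3:-→d4:-→d5:-→d6:-→d7:-→d8:-→d9:-→d10:-→d11:-→d12:-→d13:-→d14:-→d15:-→d16:-→d17:-→d18:- -> no-route
  lookup 32.21.198.183: bits 0 walk d0:-→d1:- -> no-route
  del 113.173.104.0/24 (clear depth 24)
  del 113.173.104.176/28 (clear depth 28)
  + 0.0.0.0/1 (H4) depth=1
  lookup 113.173.96.1: bits 01110001101011010110 walk d0:-→d1:H4→d2:-→d3:-→d4:-→d5:-→d6:-→d7:-→d8:-→d9:-→d10:-→d11:-→d12:-→d13:-→d14:-→d15:-→d16:-→d17:-→d18:-→d19:-→d20:H2 -> H2
  + 217.128.0.0/12 (H3) depth=12
  + 113.173.104.0/24 (H1) depth=24
  + 0.0.0.0/0 (H2) depth=0
  lookup 5.250.103.75: bits 0 walk d0:H2→d1:H4 -> H4
  lookup 217.128.175.59: bits 1101100110000000 walk d0:H2→d1:-→d2:-→d3:-→d4:-→d5:-→d6:-→d7:-→d8:-→d9:-→d10:-→d11:-→d12:H3→d13:-→d14:-→d15:-→d16:- -> H3
  + 217.128.0.0/12 (H5) depth=12
  + 216.0.0.0/5 (H2) depth=5
  + 0.0.0.0/0 (H0) depth=0
  del 113.173.104.0/24 (clear depth 24)
  lookup 217.129.50.35: bits 110110011000000 walk d0:H0→d1:-→d2:-→d3:-→d4:-→d5:H2→d6:-→d7:-→d8:-→d9:-→d10:-→d11:-→d12:H5→d13:-→d14:-→d15:- -> H5
  + 217.128.212.0/28 (H5) depth=28
  lookup 216.0.0.11: bits 1101100 walk d0:H0→d1:-→d2:-→d3:-→d4:-→d5:H2→d6:-→d7:- -> H2
  lookup 216.0.0.0: bits 1101100 walk d0:H0→d1:-→d2:-→d3:-→d4:-→d5:H2→d6:-→d7:- -> H2

== LOOKUPS ==
["H1","H2","H2","no-route","H4","no-route","no-route","H2","H4","H3","H5","H2","H2"]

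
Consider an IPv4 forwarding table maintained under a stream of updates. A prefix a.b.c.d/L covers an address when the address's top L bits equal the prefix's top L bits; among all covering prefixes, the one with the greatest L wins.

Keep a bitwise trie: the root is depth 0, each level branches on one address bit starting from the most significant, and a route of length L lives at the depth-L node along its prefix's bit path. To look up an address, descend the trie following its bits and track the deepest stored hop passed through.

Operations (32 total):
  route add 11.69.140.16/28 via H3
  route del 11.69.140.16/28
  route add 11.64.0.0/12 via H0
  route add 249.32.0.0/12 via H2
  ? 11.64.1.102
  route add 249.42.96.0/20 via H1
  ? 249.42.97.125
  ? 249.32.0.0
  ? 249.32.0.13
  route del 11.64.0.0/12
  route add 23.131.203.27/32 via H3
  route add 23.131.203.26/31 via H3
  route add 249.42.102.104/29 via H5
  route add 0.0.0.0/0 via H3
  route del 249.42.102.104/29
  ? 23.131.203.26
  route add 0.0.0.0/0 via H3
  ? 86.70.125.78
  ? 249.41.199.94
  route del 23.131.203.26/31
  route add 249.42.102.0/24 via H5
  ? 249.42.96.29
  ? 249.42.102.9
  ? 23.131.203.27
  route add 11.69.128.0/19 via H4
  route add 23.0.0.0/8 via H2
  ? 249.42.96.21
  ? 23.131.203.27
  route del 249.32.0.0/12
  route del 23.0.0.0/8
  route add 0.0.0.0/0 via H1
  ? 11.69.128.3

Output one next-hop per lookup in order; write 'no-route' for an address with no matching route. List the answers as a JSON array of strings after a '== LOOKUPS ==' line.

Apply in order:
  + 11.69.140.16/28 (H3) depth=28
  - 11.69.140.16/28 clear@28
  + 11.64.0.0/12 (H0) depth=12
  + 249.32.0.0/12 (H2) depth=12
  Q 11.64.1.102: descend 0000101101000 ; hops seen [H0] ; pick H0
  + 249.42.96.0/20 (H1) depth=20
  Q 249.42.97.125: descend 11111001001010100110 ; hops seen [H2,H1] ; pick H1
  Q 249.32.0.0: descend 111110010010 ; hops seen [H2] ; pick H2
  Q 249.32.0.13: descend 111110010010 ; hops seen [H2] ; pick H2
  - 11.64.0.0/12 clear@12
  + 23.131.203.27/32 (H3) depth=32
  + 23.131.203.26/31 (H3) depth=31
  + 249.42.102.104/29 (H5) depth=29
  + 0.0.0.0/0 (H3) depth=0
  - 249.42.102.104/29 clear@29
  Q 23.131.203.26: descend 0001011110000011110010110001101 ; hops seen [H3,H3] ; pick H3
  + 0.0.0.0/0 (H3) depth=0
  Q 86.70.125.78: descend 0 ; hops seen [H3] ; pick H3
  Q 249.41.199.94: descend 11111001001010 ; hops seen [H3,H2] ; pick H2
  - 23.131.203.26/31 clear@31
  + 249.42.102.0/24 (H5) depth=24
  Q 249.42.96.29: descend 111110010010101001100 ; hops seen [H3,H2,H1] ; pick H1
  Q 249.42.102.9: descend 1111100100101010011001100 ; hops seen [H3,H2,H1,H5] ; pick H5
  Q 23.131.203.27: descend 00010111100000111100101100011011 ; hops seen [H3,H3] ; pick H3
  + 11.69.128.0/19 (H4) depth=19
  + 23.0.0.0/8 (H2) depth=8
  Q 249.42.96.21: descend 111110010010101001100 ; hops seen [H3,H2,H1] ; pick H1
  Q 23.131.203.27: descend 00010111100000111100101100011011 ; hops seen [H3,H2,H3] ; pick H3
  - 249.32.0.0/12 clear@12
  - 23.0.0.0/8 clear@8
  + 0.0.0.0/0 (H1) depth=0
  Q 11.69.128.3: descend 00001011010001011000 ; hops seen [H1,H4] ; pick H4

== LOOKUPS ==
["H0","H1","H2","H2","H3","H3","H2","H1","H5","H3","H1","H3","H4"]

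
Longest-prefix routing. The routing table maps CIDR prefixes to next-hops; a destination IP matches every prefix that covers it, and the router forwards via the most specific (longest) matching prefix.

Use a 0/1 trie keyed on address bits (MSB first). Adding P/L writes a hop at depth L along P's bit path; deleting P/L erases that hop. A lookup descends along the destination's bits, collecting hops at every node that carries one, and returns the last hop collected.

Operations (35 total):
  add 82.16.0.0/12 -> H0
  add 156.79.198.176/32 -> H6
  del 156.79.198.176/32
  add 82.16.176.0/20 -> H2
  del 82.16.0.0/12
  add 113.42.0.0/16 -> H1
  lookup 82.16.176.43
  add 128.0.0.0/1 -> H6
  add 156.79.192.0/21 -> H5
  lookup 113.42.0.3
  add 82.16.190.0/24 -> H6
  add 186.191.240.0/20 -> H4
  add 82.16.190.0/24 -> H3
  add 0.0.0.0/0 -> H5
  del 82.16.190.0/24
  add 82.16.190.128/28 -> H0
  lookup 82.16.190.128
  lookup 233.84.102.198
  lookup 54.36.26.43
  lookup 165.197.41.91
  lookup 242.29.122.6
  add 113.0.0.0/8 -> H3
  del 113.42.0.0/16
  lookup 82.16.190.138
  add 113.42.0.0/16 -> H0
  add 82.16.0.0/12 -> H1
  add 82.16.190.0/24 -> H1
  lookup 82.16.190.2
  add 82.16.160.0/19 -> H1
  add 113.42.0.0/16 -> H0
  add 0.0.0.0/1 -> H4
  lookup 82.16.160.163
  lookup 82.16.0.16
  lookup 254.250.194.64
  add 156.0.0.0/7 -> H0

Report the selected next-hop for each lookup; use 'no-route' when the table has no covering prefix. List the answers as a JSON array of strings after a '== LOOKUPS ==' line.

Process each operation:
  + 82.16.0.0/12 (H0) depth=12
  + 156.79.198.176/32 (H6) depth=32
  del 156.79.198.176/32 (clear depth 32)
  + 82.16.176.0/20 (H2) depth=20
  del 82.16.0.0/12 (clear depth 12)
  + 113.42.0.0/16 (H1) depth=16
  ? 82.16.176.43  path d0:-→d1:-→d2:-→d3:-→d4:-→d5:-→d6:-→d7:-→d8:-→d9:-→d10:-→d11:-→d12:-→d13:-→d14:-→d15:-→d16:-→d17:-→d18:-→d19:-→d20:H2  best=H2
  + 128.0.0.0/1 (H6) depth=1
  + 156.79.192.0/21 (H5) depth=21
  ? 113.42.0.3  path d0:-→d1:-→d2:-→d3:-→d4:-→d5:-→d6:-→d7:-→d8:-→d9:-→d10:-→d11:-→d12:-→d13:-→d14:-→d15:-→d16:H1  best=H1
  + 82.16.190.0/24 (H6) depth=24
  + 186.191.240.0/20 (H4) depth=20
  + 82.16.190.0/24 (H3) depth=24
  + 0.0.0.0/0 (H5) depth=0
  del 82.16.190.0/24 (clear depth 24)
  + 82.16.190.128/28 (H0) depth=28
  ? 82.16.190.128  path d0:H5→d1:-→d2:-→d3:-→d4:-→d5:-→d6:-→d7:-→d8:-→d9:-→d10:-→d11:-→d12:-→d13:-→d14:-→d15:-→d16:-→d17:-→d18:-→d19:-→d20:H2→d21:-→d22:-→d23:-→d24:-→d25:-→d26:-→d27:-→d28:H0  best=H0
  ? 233.84.102.198  path d0:H5→d1:H6  best=H6
  ? 54.36.26.43  path d0:H5→d1:-  best=H5
  ? 165.197.41.91  path d0:H5→d1:H6→d2:-→d3:-  best=H6
  ? 242.29.122.6  path d0:H5→d1:H6  best=H6
  + 113.0.0.0/8 (H3) depth=8
  del 113.42.0.0/16 (clear depth 16)
  ? 82.16.190.138  path d0:H5→d1:-→d2:-→d3:-→d4:-→d5:-→d6:-→d7:-→d8:-→d9:-→d10:-→d11:-→d12:-→d13:-→d14:-→d15:-→d16:-→d17:-→d18:-→d19:-→d20:H2→d21:-→d22:-→d23:-→d24:-→d25:-→d26:-→d27:-→d28:H0  best=H0
  + 113.42.0.0/16 (H0) depth=16
  + 82.16.0.0/12 (H1) depth=12
  + 82.16.190.0/24 (H1) depth=24
  ? 82.16.190.2  path d0:H5→d1:-→d2:-→d3:-→d4:-→d5:-→d6:-→d7:-→d8:-→d9:-→d10:-→d11:-→d12:H1→d13:-→d14:-→d15:-→d16:-→d17:-→d18:-→d19:-→d20:H2→d21:-→d22:-→d23:-→d24:H1  best=H1
  + 82.16.160.0/19 (H1) depth=19
  + 113.42.0.0/16 (H0) depth=16
  + 0.0.0.0/1 (H4) depth=1
  ? 82.16.160.163  path d0:H5→d1:H4→d2:-→d3:-→d4:-→d5:-→d6:-→d7:-→d8:-→d9:-→d10:-→d11:-→d12:H1→d13:-→d14:-→d15:-→d16:-→d17:-→d18:-→d19:H1  best=H1
  ? 82.16.0.16  path d0:H5→d1:H4→d2:-→d3:-→d4:-→d5:-→d6:-→d7:-→d8:-→d9:-→d10:-→d11:-→d12:H1→d13:-→d14:-→d15:-→d16:-  best=H1
  ? 254.250.194.64  path d0:H5→d1:H6  best=H6
  + 156.0.0.0/7 (H0) depth=7

== LOOKUPS ==
["H2","H1","H0","H6","H5","H6","H6","H0","H1","H1","H1","H6"]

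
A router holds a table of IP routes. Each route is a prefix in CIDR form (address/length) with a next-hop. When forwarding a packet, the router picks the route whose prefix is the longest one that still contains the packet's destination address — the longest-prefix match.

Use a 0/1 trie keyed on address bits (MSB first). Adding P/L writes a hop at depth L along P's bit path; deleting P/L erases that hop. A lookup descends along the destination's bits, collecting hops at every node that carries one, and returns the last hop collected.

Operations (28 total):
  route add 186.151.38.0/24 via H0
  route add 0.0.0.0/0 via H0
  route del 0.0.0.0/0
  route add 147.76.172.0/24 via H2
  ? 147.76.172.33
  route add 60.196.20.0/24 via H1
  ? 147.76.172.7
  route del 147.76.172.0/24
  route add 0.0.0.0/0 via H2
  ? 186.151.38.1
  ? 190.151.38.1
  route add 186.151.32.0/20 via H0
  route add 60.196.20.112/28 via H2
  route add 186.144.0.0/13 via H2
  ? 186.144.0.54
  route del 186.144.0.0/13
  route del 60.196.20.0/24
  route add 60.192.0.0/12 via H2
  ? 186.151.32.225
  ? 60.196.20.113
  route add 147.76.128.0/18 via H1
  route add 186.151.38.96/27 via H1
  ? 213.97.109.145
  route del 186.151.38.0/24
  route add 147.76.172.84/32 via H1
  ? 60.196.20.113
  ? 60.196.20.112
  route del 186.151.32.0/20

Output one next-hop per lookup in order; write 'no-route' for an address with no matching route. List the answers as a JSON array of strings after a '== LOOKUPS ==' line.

Apply in order:
  + 186.151.38.0/24 (H0) depth=24
  + 0.0.0.0/0 (H0) depth=0
  del 0.0.0.0/0 (clear depth 0)
  + 147.76.172.0/24 (H2) depth=24
  ? 147.76.172.33  path d0:-→d1:-→d2:-→d3:-→d4:-→d5:-→d6:-→d7:-→d8:-→d9:-→d10:-→d11:-→d12:-→d13:-→d14:-→d15:-→d16:-→d17:-→d18:-→d19:-→d20:-→d21:-→d22:-→d23:-→d24:H2  best=H2
  + 60.196.20.0/24 (H1) depth=24
  ? 147.76.172.7  path d0:-→d1:-→d2:-→d3:-→d4:-→d5:-→d6:-→d7:-→d8:-→d9:-→d10:-→d11:-→d12:-→d13:-→d14:-→d15:-→d16:-→d17:-→d18:-→d19:-→d20:-→d21:-→d22:-→d23:-→d24:H2  best=H2
  del 147.76.172.0/24 (clear depth 24)
  + 0.0.0.0/0 (H2) depth=0
  ? 186.151.38.1  path d0:H2→d1:-→d2:-→d3:-→d4:-→d5:-→d6:-→d7:-→d8:-→d9:-→d10:-→d11:-→d12:-→d13:-→d14:-→d15:-→d16:-→d17:-→d18:-→d19:-→d20:-→d21:-→d22:-→d23:-→d24:H0  best=H0
  ? 190.151.38.1  path d0:H2→d1:-→d2:-→d3:-→d4:-→d5:-  best=H2
  + 186.151.32.0/20 (H0) depth=20
  + 60.196.20.112/28 (H2) depth=28
  + 186.144.0.0/13 (H2) depth=13
  ? 186.144.0.54  path d0:H2→d1:-→d2:-→d3:-→d4:-→d5:-→d6:-→d7:-→d8:-→d9:-→d10:-→d11:-→d12:-→d13:H2  best=H2
  del 186.144.0.0/13 (clear depth 13)
  del 60.196.20.0/24 (clear depth 24)
  + 60.192.0.0/12 (H2) depth=12
  ? 186.151.32.225  path d0:H2→d1:-→d2:-→d3:-→d4:-→d5:-→d6:-→d7:-→d8:-→d9:-→d10:-→d11:-→d12:-→d13:-→d14:-→d15:-→d16:-→d17:-→d18:-→d19:-→d20:H0→d21:-  best=H0
  ? 60.196.20.113  path d0:H2→d1:-→d2:-→d3:-→d4:-→d5:-→d6:-→d7:-→d8:-→d9:-→d10:-→d11:-→d12:H2→d13:-→d14:-→d15:-→d16:-→d17:-→d18:-→d19:-→d20:-→d21:-→d22:-→d23:-→d24:-→d25:-→d26:-→d27:-→d28:H2  best=H2
  + 147.76.128.0/18 (H1) depth=18
  + 186.151.38.96/27 (H1) depth=27
  ? 213.97.109.145  path d0:H2→d1:-  best=H2
  del 186.151.38.0/24 (clear depth 24)
  + 147.76.172.84/32 (H1) depth=32
  ? 60.196.20.113  path d0:H2→d1:-→d2:-→d3:-→d4:-→d5:-→d6:-→d7:-→d8:-→d9:-→d10:-→d11:-→d12:H2→d13:-→d14:-→d15:-→d16:-→d17:-→d18:-→d19:-→d20:-→d21:-→d22:-→d23:-→d24:-→d25:-→d26:-→d27:-→d28:H2  best=H2
  ? 60.196.20.112  path d0:H2→d1:-→d2:-→d3:-→d4:-→d5:-→d6:-→d7:-→d8:-→d9:-→d10:-→d11:-→d12:H2→d13:-→d14:-→d15:-→d16:-→d17:-→d18:-→d19:-→d20:-→d21:-→d22:-→d23:-→d24:-→d25:-→d26:-→d27:-→d28:H2  best=H2
  del 186.151.32.0/20 (clear depth 20)

== LOOKUPS ==
["H2","H2","H0","H2","H2","H0","H2","H2","H2","H2"]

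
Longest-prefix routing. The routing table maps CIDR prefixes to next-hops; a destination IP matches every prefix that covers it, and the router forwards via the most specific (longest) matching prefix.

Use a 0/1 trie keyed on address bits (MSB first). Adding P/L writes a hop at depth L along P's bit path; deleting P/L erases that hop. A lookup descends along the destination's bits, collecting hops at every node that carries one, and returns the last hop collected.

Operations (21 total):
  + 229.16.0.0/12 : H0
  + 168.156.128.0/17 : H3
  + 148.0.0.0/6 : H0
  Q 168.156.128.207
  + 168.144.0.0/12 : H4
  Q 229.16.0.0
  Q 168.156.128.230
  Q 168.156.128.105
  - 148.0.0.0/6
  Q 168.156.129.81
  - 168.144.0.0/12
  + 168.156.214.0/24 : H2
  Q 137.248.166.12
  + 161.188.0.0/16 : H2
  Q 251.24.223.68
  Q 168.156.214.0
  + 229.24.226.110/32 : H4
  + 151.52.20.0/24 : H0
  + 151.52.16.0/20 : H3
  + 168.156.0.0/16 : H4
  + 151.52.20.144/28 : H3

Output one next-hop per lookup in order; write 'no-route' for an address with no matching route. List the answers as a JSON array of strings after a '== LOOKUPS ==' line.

Trace:
  + 229.16.0.0/12 (H0) depth=12
  + 168.156.128.0/17 (H3) depth=17
  + 148.0.0.0/6 (H0) depth=6
  ? 168.156.128.207  path d0:-→d1:-→d2:-→d3:-→d4:-→d5:-→d6:-→d7:-→d8:-→d9:-→d10:-→d11:-→d12:-→d13:-→d14:-→d15:-→d16:-→d17:H3  best=H3
  + 168.144.0.0/12 (H4) depth=12
  ? 229.16.0.0  path d0:-→d1:-→d2:-→d3:-→d4:-→d5:-→d6:-→d7:-→d8:-→d9:-→d10:-→d11:-→d12:H0  best=H0
  ? 168.156.128.230  path d0:-→d1:-→d2:-→d3:-→d4:-→d5:-→d6:-→d7:-→d8:-→d9:-→d10:-→d11:-→d12:H4→d13:-→d14:-→d15:-→d16:-→d17:H3  best=H3
  ? 168.156.128.105  path d0:-→d1:-→d2:-→d3:-→d4:-→d5:-→d6:-→d7:-→d8:-→d9:-→d10:-→d11:-→d12:H4→d13:-→d14:-→d15:-→d16:-→d17:H3  best=H3
  del 148.0.0.0/6 (clear depth 6)
  ? 168.156.129.81  path d0:-→d1:-→d2:-→d3:-→d4:-→d5:-→d6:-→d7:-→d8:-→d9:-→d10:-→d11:-→d12:H4→d13:-→d14:-→d15:-→d16:-→d17:H3  best=H3
  del 168.144.0.0/12 (clear depth 12)
  + 168.156.214.0/24 (H2) depth=24
  ? 137.248.166.12  path d0:-→d1:-→d2:-→d3:-  best=no-route
  + 161.188.0.0/16 (H2) depth=16
  ? 251.24.223.68  path d0:-→d1:-→d2:-→d3:-  best=no-route
  ? 168.156.214.0  path d0:-→d1:-→d2:-→d3:-→d4:-→d5:-→d6:-→d7:-→d8:-→d9:-→d10:-→d11:-→d12:-→d13:-→d14:-→d15:-→d16:-→d17:H3→d18:-→d19:-→d20:-→d21:-→d22:-→d23:-→d24:H2  best=H2
  + 229.24.226.110/32 (H4) depth=32
  + 151.52.20.0/24 (H0) depth=24
  + 151.52.16.0/20 (H3) depth=20
  + 168.156.0.0/16 (H4) depth=16
  + 151.52.20.144/28 (H3) depth=28

== LOOKUPS ==
["H3","H0","H3","H3","H3","no-route","no-route","H2"]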